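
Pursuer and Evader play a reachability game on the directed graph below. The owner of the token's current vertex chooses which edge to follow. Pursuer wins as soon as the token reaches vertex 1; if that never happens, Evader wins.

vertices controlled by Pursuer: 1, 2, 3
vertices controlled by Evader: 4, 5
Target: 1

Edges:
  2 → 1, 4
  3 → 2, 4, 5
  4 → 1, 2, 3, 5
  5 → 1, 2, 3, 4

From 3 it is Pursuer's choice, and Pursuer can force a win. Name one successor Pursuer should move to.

A0 = {1}
A1: add {2} — 2 (Pursuer) has 2→1.
A2: add {3} — 3 (Pursuer) has 3→2.
A3 = A2; e.g. 4 (Evader) can still go to 5. Fixed point.
From 3, successor 2 is in the attractor (rank 1); the other successors 4, 5 are not.

2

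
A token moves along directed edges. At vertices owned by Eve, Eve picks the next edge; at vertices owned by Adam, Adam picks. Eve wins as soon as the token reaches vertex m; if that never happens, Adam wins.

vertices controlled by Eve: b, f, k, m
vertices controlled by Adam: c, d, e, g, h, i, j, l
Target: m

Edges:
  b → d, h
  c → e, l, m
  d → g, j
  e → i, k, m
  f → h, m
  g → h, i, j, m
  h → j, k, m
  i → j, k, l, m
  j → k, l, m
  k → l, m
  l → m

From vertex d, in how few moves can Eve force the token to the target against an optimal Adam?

A0 = {m}
A1: add {f, k, l} — f (Eve) has f→m; k (Eve) has k→m; l (Adam): all of {m} already in.
A2: add {j} — j (Adam): all of {k, l, m} already in.
A3: add {h, i} — h (Adam): all of {j, k, m} already in; i (Adam): all of {j, k, l, m} already in.
A4: add {b, e, g} — b (Eve) has b→h; e (Adam): all of {i, k, m} already in; g (Adam): all of {h, i, j, m} already in.
A5: add {c, d} — c (Adam): all of {e, l, m} already in; d (Adam): all of {g, j} already in.
A5 = all vertices. Fixed point.
d enters the attractor at level 5, so Eve can force the target in 5 moves from there.

5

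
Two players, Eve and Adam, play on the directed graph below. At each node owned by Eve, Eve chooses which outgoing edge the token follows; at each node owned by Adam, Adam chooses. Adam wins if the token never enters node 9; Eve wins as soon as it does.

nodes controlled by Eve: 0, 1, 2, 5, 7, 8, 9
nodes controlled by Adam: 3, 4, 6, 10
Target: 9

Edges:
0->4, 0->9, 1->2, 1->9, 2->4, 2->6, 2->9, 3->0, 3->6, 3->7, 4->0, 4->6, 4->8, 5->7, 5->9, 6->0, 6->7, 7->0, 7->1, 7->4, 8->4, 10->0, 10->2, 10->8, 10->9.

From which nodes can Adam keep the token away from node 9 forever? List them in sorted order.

A0 = {9}
A1: add {0, 1, 2, 5} — 0 (Eve) has 0→9; 1 (Eve) has 1→9; 2 (Eve) has 2→9; 5 (Eve) has 5→9.
A2: add {7} — 7 (Eve) has 7→0.
A3: add {6} — 6 (Adam): all of {0, 7} already in.
A4: add {3} — 3 (Adam): all of {0, 6, 7} already in.
A5 = A4; e.g. 4 (Adam) can still go to 8. Fixed point.
Eve's attractor = {0, 1, 2, 3, 5, 6, 7, 9}; Adam avoids the target exactly from the complement.

4, 8, 10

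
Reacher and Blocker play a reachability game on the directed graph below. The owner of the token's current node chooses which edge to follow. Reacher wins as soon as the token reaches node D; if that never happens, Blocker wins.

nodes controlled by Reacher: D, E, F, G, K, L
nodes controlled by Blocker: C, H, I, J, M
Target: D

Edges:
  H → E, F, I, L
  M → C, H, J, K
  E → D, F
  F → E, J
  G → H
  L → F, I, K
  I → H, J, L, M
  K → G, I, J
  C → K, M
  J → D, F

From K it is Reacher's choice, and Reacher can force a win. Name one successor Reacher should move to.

A0 = {D}
A1: add {E} — E (Reacher) has E→D.
A2: add {F} — F (Reacher) has F→E.
A3: add {J, L} — J (Blocker): all of {D, F} already in; L (Reacher) has L→F.
A4: add {K} — K (Reacher) has K→J.
A5 = A4; e.g. C (Blocker) can still go to M. Fixed point.
From K, successor J is in the attractor (rank 3); the other successors G, I are not.

J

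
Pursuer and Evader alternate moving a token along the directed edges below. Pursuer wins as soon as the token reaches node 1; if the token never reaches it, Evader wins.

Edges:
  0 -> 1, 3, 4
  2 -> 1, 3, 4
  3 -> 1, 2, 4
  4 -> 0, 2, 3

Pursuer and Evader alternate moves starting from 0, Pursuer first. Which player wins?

Track states (vertex, player-to-move).
A0 = {(1,Pursuer), (1,Evader)}
A1: add {(0,Pursuer), (2,Pursuer), (3,Pursuer)}.
(0,Pursuer) ∈ A1 ⇒ Pursuer forces the target.

Pursuer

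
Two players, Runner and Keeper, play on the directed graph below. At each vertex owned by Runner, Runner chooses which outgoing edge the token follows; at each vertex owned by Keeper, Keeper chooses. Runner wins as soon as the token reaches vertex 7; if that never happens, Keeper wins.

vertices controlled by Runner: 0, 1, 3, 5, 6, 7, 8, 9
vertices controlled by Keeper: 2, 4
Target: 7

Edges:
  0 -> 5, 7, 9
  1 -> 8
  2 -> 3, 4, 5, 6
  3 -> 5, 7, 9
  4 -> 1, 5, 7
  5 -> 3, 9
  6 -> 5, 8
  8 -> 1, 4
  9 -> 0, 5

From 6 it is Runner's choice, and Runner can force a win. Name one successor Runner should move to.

5

A0 = {7}
A1: add {0, 3} — 0 (Runner) has 0→7; 3 (Runner) has 3→7.
A2: add {5, 9} — 5 (Runner) has 5→3; 9 (Runner) has 9→0.
A3: add {6} — 6 (Runner) has 6→5.
A4 = A3; e.g. 1 (Runner) has no edge into A3. Fixed point.
From 6, successor 5 is in the attractor (rank 2); the other successor 8 is not.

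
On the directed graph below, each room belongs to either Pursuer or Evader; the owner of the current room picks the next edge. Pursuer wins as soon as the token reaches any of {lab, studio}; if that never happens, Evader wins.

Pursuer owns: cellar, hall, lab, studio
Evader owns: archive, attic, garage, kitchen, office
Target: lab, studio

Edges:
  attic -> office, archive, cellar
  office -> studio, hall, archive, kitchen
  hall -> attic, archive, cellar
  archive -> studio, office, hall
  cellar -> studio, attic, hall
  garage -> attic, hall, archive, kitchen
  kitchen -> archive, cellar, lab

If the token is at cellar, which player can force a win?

Pursuer

A0 = {lab, studio}
A1: add {cellar} — cellar (Pursuer) has cellar→studio.
cellar ∈ A1, so Pursuer can force the target.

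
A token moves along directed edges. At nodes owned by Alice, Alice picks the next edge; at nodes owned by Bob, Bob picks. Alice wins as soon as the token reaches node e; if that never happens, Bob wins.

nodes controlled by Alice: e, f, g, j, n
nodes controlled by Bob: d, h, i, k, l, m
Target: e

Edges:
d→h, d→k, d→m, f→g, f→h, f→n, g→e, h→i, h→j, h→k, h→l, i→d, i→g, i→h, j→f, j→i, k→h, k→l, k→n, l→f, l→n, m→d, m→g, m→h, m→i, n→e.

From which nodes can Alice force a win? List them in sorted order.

e, f, g, j, l, n

A0 = {e}
A1: add {g, n} — g (Alice) has g→e; n (Alice) has n→e.
A2: add {f} — f (Alice) has f→g.
A3: add {j, l} — j (Alice) has j→f; l (Bob): all of {f, n} already in.
A4 = A3; e.g. d (Bob) can still go to h. Fixed point.
Alice's winning region = {e, f, g, j, l, n}.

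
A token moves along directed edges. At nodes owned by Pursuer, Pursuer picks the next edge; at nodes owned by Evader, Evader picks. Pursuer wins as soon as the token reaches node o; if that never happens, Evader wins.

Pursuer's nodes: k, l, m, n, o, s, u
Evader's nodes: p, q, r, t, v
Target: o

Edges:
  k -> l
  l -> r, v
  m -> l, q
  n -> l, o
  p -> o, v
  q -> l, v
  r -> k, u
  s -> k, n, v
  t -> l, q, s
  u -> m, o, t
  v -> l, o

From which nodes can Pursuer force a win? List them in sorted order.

n, o, s, u

A0 = {o}
A1: add {n, u} — n (Pursuer) has n→o; u (Pursuer) has u→o.
A2: add {s} — s (Pursuer) has s→n.
A3 = A2; e.g. k (Pursuer) has no edge into A2. Fixed point.
Pursuer's winning region = {n, o, s, u}.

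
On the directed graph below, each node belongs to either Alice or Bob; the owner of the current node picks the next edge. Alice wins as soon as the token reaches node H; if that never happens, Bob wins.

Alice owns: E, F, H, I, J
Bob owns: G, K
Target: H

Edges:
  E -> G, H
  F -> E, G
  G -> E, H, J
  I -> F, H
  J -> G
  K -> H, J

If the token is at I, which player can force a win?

Alice

A0 = {H}
A1: add {E, I} — E (Alice) has E→H; I (Alice) has I→H.
I ∈ A1, so Alice can force the target.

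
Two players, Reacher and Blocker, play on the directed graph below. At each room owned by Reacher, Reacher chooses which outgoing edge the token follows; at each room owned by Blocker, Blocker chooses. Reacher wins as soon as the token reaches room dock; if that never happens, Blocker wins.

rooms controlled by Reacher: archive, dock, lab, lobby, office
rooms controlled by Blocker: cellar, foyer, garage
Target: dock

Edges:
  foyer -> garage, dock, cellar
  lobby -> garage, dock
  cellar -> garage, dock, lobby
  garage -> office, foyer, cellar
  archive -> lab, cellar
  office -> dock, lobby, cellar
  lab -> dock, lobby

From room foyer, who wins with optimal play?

Blocker

A0 = {dock}
A1: add {lab, lobby, office} — office (Reacher) has office→dock; lobby (Reacher) has lobby→dock; lab (Reacher) has lab→dock.
A2: add {archive} — archive (Reacher) has archive→lab.
A3 = A2; e.g. foyer (Blocker) can still go to garage. Fixed point.
foyer never enters the attractor, so Blocker can avoid the target forever.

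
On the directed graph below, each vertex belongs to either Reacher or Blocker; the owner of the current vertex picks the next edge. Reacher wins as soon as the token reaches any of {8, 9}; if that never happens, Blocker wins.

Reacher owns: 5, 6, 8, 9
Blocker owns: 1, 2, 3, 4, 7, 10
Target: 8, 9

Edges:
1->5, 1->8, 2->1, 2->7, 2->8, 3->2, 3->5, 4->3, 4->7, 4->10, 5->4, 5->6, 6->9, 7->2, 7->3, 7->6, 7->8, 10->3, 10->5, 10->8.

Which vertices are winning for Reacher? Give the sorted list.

1, 5, 6, 8, 9

A0 = {8, 9}
A1: add {6} — 6 (Reacher) has 6→9.
A2: add {5} — 5 (Reacher) has 5→6.
A3: add {1} — 1 (Blocker): all of {5, 8} already in.
A4 = A3; e.g. 2 (Blocker) can still go to 7. Fixed point.
Reacher's winning region = {1, 5, 6, 8, 9}.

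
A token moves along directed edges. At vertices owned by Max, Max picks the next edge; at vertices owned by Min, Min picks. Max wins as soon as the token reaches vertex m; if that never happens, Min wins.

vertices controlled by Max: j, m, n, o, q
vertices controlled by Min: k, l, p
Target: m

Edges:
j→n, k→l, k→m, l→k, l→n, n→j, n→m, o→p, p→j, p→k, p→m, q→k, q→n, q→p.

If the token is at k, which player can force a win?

A0 = {m}
A1: add {n} — n (Max) has n→m.
A2: add {j, q} — j (Max) has j→n; q (Max) has q→n.
A3 = A2; e.g. k (Min) can still go to l. Fixed point.
k never enters the attractor, so Min can avoid the target forever.

Min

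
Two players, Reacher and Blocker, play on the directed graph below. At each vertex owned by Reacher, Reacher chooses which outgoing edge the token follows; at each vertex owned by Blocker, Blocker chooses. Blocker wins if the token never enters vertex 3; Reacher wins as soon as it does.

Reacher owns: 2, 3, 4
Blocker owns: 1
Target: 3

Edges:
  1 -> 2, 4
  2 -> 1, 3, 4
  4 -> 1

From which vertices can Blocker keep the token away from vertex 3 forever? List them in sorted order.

A0 = {3}
A1: add {2} — 2 (Reacher) has 2→3.
A2 = A1; e.g. 1 (Blocker) can still go to 4. Fixed point.
Reacher's attractor = {2, 3}; Blocker avoids the target exactly from the complement.

1, 4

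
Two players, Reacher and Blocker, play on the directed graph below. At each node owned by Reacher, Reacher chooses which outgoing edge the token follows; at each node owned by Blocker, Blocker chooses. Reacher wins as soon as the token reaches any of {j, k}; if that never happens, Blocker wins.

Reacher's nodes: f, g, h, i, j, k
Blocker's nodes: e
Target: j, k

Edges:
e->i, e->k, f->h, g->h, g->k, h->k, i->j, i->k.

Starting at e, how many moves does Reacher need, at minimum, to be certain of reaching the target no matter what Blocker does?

2

A0 = {j, k}
A1: add {g, h, i} — g (Reacher) has g→k; h (Reacher) has h→k; i (Reacher) has i→j.
A2: add {e, f} — e (Blocker): all of {i, k} already in; f (Reacher) has f→h.
A2 = all vertices. Fixed point.
e enters the attractor at level 2, so Reacher can force the target in 2 moves from there.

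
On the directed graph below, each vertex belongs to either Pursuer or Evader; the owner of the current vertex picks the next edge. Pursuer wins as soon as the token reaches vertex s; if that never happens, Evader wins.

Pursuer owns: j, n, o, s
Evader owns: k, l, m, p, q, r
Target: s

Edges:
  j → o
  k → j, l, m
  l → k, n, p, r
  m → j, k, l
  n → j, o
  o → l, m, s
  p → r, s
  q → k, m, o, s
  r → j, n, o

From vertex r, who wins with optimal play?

Pursuer

A0 = {s}
A1: add {o} — o (Pursuer) has o→s.
A2: add {j, n} — j (Pursuer) has j→o; n (Pursuer) has n→o.
A3: add {r} — r (Evader): all of {j, n, o} already in.
r ∈ A3, so Pursuer can force the target.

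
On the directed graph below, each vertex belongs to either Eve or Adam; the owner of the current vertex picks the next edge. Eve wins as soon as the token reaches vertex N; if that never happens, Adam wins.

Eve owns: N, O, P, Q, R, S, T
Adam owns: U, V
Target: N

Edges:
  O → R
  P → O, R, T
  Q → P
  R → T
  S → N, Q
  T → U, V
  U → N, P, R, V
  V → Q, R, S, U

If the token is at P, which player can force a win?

A0 = {N}
A1: add {S} — S (Eve) has S→N.
A2 = A1; e.g. O (Eve) has no edge into A1. Fixed point.
P never enters the attractor, so Adam can avoid the target forever.

Adam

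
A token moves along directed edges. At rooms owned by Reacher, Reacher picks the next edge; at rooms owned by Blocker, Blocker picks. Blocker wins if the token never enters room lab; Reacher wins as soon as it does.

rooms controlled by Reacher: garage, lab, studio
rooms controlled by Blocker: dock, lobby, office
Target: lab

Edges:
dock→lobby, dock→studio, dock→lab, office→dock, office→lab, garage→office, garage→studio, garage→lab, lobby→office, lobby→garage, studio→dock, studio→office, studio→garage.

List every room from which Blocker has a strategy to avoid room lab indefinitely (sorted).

dock, lobby, office

A0 = {lab}
A1: add {garage} — garage (Reacher) has garage→lab.
A2: add {studio} — studio (Reacher) has studio→garage.
A3 = A2; e.g. dock (Blocker) can still go to lobby. Fixed point.
Reacher's attractor = {garage, lab, studio}; Blocker avoids the target exactly from the complement.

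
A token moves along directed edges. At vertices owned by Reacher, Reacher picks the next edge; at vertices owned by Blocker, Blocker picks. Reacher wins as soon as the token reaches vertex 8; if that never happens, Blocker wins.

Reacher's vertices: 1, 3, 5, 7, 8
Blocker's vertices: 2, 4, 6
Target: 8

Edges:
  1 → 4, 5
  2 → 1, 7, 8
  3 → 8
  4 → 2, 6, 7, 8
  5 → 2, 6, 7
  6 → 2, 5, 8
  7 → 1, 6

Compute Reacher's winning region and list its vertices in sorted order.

3, 8

A0 = {8}
A1: add {3} — 3 (Reacher) has 3→8.
A2 = A1; e.g. 1 (Reacher) has no edge into A1. Fixed point.
Reacher's winning region = {3, 8}.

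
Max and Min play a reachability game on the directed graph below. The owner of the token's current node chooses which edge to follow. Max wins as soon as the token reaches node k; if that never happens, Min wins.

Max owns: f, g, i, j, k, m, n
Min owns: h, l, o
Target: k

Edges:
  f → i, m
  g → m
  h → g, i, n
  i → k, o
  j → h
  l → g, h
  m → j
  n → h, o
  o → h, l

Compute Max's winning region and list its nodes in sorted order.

A0 = {k}
A1: add {i} — i (Max) has i→k.
A2: add {f} — f (Max) has f→i.
A3 = A2; e.g. g (Max) has no edge into A2. Fixed point.
Max's winning region = {f, i, k}.

f, i, k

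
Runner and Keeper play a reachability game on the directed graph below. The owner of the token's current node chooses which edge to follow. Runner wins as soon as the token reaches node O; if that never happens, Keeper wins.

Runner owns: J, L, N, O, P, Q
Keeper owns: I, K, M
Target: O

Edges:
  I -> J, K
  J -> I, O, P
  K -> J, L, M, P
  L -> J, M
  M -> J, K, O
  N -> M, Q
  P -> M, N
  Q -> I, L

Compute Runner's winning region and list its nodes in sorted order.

A0 = {O}
A1: add {J} — J (Runner) has J→O.
A2: add {L} — L (Runner) has L→J.
A3: add {Q} — Q (Runner) has Q→L.
A4: add {N} — N (Runner) has N→Q.
A5: add {P} — P (Runner) has P→N.
A6 = A5; e.g. I (Keeper) can still go to K. Fixed point.
Runner's winning region = {J, L, N, O, P, Q}.

J, L, N, O, P, Q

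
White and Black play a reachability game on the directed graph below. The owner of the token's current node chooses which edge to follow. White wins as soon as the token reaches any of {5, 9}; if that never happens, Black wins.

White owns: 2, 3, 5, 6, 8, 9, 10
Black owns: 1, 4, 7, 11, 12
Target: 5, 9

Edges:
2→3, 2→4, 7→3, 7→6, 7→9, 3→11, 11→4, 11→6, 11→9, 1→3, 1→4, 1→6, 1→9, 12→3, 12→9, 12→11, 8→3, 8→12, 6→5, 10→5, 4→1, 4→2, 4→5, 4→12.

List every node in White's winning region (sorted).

5, 6, 9, 10

A0 = {5, 9}
A1: add {6, 10} — 6 (White) has 6→5; 10 (White) has 10→5.
A2 = A1; e.g. 1 (Black) can still go to 3. Fixed point.
White's winning region = {5, 6, 9, 10}.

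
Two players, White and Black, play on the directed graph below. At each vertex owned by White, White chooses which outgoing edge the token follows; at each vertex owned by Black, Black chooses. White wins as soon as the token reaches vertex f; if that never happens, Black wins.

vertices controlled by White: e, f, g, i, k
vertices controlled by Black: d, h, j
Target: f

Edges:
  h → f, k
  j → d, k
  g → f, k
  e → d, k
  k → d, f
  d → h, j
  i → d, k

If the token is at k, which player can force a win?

White

A0 = {f}
A1: add {g, k} — g (White) has g→f; k (White) has k→f.
k ∈ A1, so White can force the target.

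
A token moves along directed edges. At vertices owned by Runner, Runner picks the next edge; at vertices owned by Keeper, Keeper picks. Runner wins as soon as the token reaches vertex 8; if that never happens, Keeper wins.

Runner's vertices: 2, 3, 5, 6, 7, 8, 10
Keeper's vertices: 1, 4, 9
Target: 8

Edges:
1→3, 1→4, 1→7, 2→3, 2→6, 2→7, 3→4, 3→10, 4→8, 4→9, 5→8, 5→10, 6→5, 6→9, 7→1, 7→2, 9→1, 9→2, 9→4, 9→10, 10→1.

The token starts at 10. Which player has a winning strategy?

A0 = {8}
A1: add {5} — 5 (Runner) has 5→8.
A2: add {6} — 6 (Runner) has 6→5.
A3: add {2} — 2 (Runner) has 2→6.
A4: add {7} — 7 (Runner) has 7→2.
A5 = A4; e.g. 1 (Keeper) can still go to 3. Fixed point.
10 never enters the attractor, so Keeper can avoid the target forever.

Keeper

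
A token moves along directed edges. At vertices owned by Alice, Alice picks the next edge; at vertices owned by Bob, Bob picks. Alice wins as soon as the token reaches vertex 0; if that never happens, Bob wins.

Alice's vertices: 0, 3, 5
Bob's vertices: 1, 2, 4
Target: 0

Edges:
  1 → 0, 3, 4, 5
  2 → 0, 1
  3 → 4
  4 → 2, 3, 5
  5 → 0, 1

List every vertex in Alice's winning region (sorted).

0, 5

A0 = {0}
A1: add {5} — 5 (Alice) has 5→0.
A2 = A1; e.g. 1 (Bob) can still go to 3. Fixed point.
Alice's winning region = {0, 5}.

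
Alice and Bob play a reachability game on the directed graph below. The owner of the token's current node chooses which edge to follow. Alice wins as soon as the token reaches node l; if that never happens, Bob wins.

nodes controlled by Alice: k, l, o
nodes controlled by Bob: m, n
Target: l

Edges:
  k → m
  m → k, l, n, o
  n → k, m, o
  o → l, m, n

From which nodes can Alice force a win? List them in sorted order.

A0 = {l}
A1: add {o} — o (Alice) has o→l.
A2 = A1; e.g. k (Alice) has no edge into A1. Fixed point.
Alice's winning region = {l, o}.

l, o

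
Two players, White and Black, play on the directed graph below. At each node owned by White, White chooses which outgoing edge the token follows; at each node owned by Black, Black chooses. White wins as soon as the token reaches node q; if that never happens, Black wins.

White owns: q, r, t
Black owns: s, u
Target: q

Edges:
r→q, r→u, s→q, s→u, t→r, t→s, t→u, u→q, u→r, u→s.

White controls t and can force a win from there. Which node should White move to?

r

A0 = {q}
A1: add {r} — r (White) has r→q.
A2: add {t} — t (White) has t→r.
A3 = A2; e.g. s (Black) can still go to u. Fixed point.
From t, successor r is in the attractor (rank 1); the other successors s, u are not.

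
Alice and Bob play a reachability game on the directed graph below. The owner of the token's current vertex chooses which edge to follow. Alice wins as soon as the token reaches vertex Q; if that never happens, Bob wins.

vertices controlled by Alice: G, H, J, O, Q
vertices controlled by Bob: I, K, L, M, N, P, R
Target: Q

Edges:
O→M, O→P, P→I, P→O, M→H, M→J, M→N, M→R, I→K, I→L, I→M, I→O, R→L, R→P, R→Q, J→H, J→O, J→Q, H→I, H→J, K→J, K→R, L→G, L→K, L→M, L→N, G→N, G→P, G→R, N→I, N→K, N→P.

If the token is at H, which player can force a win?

A0 = {Q}
A1: add {J} — J (Alice) has J→Q.
A2: add {H} — H (Alice) has H→J.
A3 = A2; e.g. G (Alice) has no edge into A2. Fixed point.
H ∈ A2, so Alice can force the target.

Alice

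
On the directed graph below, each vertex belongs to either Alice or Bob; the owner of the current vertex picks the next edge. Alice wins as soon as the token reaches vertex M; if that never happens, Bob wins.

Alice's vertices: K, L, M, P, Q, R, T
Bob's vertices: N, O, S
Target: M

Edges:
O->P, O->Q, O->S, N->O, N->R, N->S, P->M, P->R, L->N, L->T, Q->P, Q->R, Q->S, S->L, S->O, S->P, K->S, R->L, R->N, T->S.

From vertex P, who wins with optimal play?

A0 = {M}
A1: add {P} — P (Alice) has P→M.
P ∈ A1, so Alice can force the target.

Alice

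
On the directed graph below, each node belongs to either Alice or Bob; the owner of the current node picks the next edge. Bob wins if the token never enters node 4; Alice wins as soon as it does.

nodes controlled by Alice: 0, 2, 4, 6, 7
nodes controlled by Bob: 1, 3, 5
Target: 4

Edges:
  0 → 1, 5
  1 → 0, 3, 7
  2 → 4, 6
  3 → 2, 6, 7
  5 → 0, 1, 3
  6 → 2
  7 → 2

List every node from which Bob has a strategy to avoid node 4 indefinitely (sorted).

A0 = {4}
A1: add {2} — 2 (Alice) has 2→4.
A2: add {6, 7} — 6 (Alice) has 6→2; 7 (Alice) has 7→2.
A3: add {3} — 3 (Bob): all of {2, 6, 7} already in.
A4 = A3; e.g. 0 (Alice) has no edge into A3. Fixed point.
Alice's attractor = {2, 3, 4, 6, 7}; Bob avoids the target exactly from the complement.

0, 1, 5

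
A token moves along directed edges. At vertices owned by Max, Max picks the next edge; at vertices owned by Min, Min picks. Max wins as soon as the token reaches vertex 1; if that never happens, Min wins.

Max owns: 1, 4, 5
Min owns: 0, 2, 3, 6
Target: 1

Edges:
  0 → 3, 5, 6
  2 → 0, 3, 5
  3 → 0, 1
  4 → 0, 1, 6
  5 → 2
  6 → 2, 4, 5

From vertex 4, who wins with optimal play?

A0 = {1}
A1: add {4} — 4 (Max) has 4→1.
A2 = A1; e.g. 0 (Min) can still go to 3. Fixed point.
4 ∈ A1, so Max can force the target.

Max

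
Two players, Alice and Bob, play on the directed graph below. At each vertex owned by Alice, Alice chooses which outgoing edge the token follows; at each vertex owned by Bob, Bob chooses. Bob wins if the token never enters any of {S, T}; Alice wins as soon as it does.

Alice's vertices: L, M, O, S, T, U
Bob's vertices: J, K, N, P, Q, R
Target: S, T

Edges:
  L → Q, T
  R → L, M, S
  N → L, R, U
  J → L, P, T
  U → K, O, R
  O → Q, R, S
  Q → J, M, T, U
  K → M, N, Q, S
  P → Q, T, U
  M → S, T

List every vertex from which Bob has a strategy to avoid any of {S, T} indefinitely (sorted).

J, K, P, Q

A0 = {S, T}
A1: add {L, M, O} — L (Alice) has L→T; M (Alice) has M→S; O (Alice) has O→S.
A2: add {R, U} — R (Bob): all of {L, M, S} already in; U (Alice) has U→O.
A3: add {N} — N (Bob): all of {L, R, U} already in.
A4 = A3; e.g. J (Bob) can still go to P. Fixed point.
Alice's attractor = {L, M, N, O, R, S, T, U}; Bob avoids the target exactly from the complement.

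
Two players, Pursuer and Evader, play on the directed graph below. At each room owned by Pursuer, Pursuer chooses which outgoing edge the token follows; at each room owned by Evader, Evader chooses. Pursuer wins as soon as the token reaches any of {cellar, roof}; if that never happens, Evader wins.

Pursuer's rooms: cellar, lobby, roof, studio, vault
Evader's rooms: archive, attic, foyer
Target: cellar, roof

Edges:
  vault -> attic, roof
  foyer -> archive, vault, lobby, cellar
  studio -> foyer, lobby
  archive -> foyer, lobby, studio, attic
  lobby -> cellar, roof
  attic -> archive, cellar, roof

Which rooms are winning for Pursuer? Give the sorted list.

cellar, lobby, roof, studio, vault

A0 = {cellar, roof}
A1: add {lobby, vault} — vault (Pursuer) has vault→roof; lobby (Pursuer) has lobby→cellar.
A2: add {studio} — studio (Pursuer) has studio→lobby.
A3 = A2; e.g. foyer (Evader) can still go to archive. Fixed point.
Pursuer's winning region = {cellar, lobby, roof, studio, vault}.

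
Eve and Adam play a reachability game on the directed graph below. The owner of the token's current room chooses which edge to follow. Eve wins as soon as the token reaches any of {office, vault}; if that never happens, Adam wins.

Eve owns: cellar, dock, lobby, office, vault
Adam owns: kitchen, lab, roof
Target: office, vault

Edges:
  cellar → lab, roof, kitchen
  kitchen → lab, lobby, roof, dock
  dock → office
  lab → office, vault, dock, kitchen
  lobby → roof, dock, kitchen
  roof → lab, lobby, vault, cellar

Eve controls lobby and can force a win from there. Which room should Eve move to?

dock

A0 = {office, vault}
A1: add {dock} — dock (Eve) has dock→office.
A2: add {lobby} — lobby (Eve) has lobby→dock.
A3 = A2; e.g. lab (Adam) can still go to kitchen. Fixed point.
From lobby, successor dock is in the attractor (rank 1); the other successors kitchen, roof are not.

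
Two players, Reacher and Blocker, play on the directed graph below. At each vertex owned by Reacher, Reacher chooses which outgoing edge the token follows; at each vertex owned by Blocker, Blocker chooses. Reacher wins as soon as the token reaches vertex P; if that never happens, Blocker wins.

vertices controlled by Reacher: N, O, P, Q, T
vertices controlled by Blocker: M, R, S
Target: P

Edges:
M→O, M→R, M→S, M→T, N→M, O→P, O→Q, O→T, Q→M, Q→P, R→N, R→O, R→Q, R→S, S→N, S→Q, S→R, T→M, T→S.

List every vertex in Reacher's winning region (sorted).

A0 = {P}
A1: add {O, Q} — O (Reacher) has O→P; Q (Reacher) has Q→P.
A2 = A1; e.g. M (Blocker) can still go to R. Fixed point.
Reacher's winning region = {O, P, Q}.

O, P, Q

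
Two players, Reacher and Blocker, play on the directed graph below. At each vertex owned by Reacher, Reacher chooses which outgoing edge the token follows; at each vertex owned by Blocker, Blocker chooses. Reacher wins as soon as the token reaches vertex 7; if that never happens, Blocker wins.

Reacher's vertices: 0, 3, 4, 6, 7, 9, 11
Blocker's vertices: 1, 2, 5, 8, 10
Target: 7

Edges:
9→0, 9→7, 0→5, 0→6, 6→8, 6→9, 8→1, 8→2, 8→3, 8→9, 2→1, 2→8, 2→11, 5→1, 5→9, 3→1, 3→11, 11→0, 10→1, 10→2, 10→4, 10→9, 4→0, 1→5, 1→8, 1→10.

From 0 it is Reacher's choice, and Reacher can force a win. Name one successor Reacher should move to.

A0 = {7}
A1: add {9} — 9 (Reacher) has 9→7.
A2: add {6} — 6 (Reacher) has 6→9.
A3: add {0} — 0 (Reacher) has 0→6.
A4: add {4, 11} — 4 (Reacher) has 4→0; 11 (Reacher) has 11→0.
A5: add {3} — 3 (Reacher) has 3→11.
A6 = A5; e.g. 1 (Blocker) can still go to 5. Fixed point.
From 0, successor 6 is in the attractor (rank 2); the other successor 5 is not.

6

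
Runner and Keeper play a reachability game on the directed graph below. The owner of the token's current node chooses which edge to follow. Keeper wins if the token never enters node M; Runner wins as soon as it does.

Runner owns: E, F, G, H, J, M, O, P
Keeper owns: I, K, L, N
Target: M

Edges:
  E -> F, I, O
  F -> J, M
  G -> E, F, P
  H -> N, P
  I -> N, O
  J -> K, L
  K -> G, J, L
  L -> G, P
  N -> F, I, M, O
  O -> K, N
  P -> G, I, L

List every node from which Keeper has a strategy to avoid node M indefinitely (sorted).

I, N

A0 = {M}
A1: add {F} — F (Runner) has F→M.
A2: add {E, G} — E (Runner) has E→F; G (Runner) has G→F.
A3: add {P} — P (Runner) has P→G.
A4: add {H, L} — H (Runner) has H→P; L (Keeper): all of {G, P} already in.
A5: add {J} — J (Runner) has J→L.
A6: add {K} — K (Keeper): all of {G, J, L} already in.
A7: add {O} — O (Runner) has O→K.
A8 = A7; e.g. I (Keeper) can still go to N. Fixed point.
Runner's attractor = {E, F, G, H, J, K, L, M, O, P}; Keeper avoids the target exactly from the complement.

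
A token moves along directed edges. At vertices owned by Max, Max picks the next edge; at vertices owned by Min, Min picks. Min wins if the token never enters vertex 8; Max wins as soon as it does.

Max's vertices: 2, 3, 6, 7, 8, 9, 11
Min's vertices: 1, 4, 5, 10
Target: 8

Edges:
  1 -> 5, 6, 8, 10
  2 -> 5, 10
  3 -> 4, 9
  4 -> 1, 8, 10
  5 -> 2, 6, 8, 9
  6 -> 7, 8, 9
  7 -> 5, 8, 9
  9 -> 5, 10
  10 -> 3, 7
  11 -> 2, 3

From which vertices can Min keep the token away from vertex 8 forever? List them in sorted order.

A0 = {8}
A1: add {6, 7} — 6 (Max) has 6→8; 7 (Max) has 7→8.
A2 = A1; e.g. 1 (Min) can still go to 5. Fixed point.
Max's attractor = {6, 7, 8}; Min avoids the target exactly from the complement.

1, 2, 3, 4, 5, 9, 10, 11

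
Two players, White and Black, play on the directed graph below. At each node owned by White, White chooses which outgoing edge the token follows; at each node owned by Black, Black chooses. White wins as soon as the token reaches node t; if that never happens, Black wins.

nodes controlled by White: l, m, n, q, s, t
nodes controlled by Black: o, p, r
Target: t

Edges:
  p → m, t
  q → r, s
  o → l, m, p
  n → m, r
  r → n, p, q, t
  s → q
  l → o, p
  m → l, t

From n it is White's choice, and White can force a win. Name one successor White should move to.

m

A0 = {t}
A1: add {m} — m (White) has m→t.
A2: add {n, p} — n (White) has n→m; p (Black): all of {m, t} already in.
A3: add {l} — l (White) has l→p.
A4: add {o} — o (Black): all of {l, m, p} already in.
A5 = A4; e.g. q (White) has no edge into A4. Fixed point.
From n, successor m is in the attractor (rank 1); the other successor r is not.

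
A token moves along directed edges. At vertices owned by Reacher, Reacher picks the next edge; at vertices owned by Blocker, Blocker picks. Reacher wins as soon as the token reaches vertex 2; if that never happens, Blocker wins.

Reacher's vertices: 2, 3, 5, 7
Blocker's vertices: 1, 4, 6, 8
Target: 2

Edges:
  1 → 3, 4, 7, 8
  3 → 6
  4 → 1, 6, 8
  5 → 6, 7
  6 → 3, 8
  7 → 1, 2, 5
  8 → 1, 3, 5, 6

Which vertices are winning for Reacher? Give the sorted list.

A0 = {2}
A1: add {7} — 7 (Reacher) has 7→2.
A2: add {5} — 5 (Reacher) has 5→7.
A3 = A2; e.g. 1 (Blocker) can still go to 3. Fixed point.
Reacher's winning region = {2, 5, 7}.

2, 5, 7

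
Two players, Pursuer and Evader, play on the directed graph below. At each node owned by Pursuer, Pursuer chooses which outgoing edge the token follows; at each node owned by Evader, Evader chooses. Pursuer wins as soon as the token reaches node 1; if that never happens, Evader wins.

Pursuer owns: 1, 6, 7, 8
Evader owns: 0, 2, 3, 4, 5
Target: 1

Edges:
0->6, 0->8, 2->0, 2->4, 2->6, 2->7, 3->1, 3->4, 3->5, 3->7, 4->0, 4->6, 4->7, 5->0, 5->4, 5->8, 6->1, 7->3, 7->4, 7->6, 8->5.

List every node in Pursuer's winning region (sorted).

A0 = {1}
A1: add {6} — 6 (Pursuer) has 6→1.
A2: add {7} — 7 (Pursuer) has 7→6.
A3 = A2; e.g. 0 (Evader) can still go to 8. Fixed point.
Pursuer's winning region = {1, 6, 7}.

1, 6, 7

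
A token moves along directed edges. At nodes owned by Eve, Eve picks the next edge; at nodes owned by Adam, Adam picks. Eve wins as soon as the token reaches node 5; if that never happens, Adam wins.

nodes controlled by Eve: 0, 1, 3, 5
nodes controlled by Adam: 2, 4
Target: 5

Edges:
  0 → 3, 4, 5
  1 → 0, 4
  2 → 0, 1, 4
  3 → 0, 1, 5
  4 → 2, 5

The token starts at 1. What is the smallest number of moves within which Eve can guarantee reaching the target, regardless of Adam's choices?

A0 = {5}
A1: add {0, 3} — 0 (Eve) has 0→5; 3 (Eve) has 3→5.
A2: add {1} — 1 (Eve) has 1→0.
A3 = A2; e.g. 2 (Adam) can still go to 4. Fixed point.
1 enters the attractor at level 2, so Eve can force the target in 2 moves from there.

2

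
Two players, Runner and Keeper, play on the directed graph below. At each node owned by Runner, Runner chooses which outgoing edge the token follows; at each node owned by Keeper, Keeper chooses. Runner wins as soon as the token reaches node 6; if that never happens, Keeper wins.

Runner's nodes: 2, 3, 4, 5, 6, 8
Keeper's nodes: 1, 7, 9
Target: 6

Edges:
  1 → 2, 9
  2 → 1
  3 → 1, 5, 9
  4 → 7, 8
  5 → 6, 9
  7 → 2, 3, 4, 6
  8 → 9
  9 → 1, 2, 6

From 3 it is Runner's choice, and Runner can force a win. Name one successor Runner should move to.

A0 = {6}
A1: add {5} — 5 (Runner) has 5→6.
A2: add {3} — 3 (Runner) has 3→5.
A3 = A2; e.g. 1 (Keeper) can still go to 2. Fixed point.
From 3, successor 5 is in the attractor (rank 1); the other successors 1, 9 are not.

5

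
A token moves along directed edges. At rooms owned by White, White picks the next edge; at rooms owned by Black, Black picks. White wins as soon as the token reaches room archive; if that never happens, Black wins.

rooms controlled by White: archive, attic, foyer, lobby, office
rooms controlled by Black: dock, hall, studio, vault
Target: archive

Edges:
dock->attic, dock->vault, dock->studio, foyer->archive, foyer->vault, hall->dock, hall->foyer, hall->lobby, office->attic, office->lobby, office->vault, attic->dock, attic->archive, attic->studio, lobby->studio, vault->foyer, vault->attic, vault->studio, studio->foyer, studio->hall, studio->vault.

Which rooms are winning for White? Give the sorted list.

archive, attic, foyer, office

A0 = {archive}
A1: add {attic, foyer} — foyer (White) has foyer→archive; attic (White) has attic→archive.
A2: add {office} — office (White) has office→attic.
A3 = A2; e.g. dock (Black) can still go to vault. Fixed point.
White's winning region = {archive, attic, foyer, office}.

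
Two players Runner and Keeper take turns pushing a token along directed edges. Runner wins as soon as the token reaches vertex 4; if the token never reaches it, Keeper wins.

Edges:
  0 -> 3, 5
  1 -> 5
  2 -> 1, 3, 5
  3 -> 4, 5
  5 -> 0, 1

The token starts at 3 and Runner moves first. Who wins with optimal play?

Track states (vertex, player-to-move).
A0 = {(4,Runner), (4,Keeper)}
A1: add {(3,Runner)}.
(3,Runner) ∈ A1 ⇒ Runner forces the target.

Runner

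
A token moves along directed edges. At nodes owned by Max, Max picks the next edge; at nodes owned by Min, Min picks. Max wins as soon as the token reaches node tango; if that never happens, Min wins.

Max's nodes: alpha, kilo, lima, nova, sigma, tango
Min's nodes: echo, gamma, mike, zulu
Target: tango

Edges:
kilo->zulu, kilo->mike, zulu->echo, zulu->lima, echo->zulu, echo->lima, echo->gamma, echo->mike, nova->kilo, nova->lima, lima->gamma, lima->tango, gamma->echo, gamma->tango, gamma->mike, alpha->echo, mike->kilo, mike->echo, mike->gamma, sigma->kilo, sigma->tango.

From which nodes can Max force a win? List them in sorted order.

A0 = {tango}
A1: add {lima, sigma} — lima (Max) has lima→tango; sigma (Max) has sigma→tango.
A2: add {nova} — nova (Max) has nova→lima.
A3 = A2; e.g. kilo (Max) has no edge into A2. Fixed point.
Max's winning region = {lima, nova, sigma, tango}.

lima, nova, sigma, tango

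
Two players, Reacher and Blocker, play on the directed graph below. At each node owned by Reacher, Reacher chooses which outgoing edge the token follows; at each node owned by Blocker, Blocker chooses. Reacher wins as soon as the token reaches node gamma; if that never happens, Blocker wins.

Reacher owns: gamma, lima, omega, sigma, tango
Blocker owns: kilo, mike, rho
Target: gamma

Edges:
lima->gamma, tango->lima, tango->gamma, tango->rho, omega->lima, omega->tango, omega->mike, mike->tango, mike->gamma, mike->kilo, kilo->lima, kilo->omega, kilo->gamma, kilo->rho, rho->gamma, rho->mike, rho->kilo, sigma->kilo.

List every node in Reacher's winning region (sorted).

gamma, lima, omega, tango

A0 = {gamma}
A1: add {lima, tango} — lima (Reacher) has lima→gamma; tango (Reacher) has tango→gamma.
A2: add {omega} — omega (Reacher) has omega→lima.
A3 = A2; e.g. mike (Blocker) can still go to kilo. Fixed point.
Reacher's winning region = {gamma, lima, omega, tango}.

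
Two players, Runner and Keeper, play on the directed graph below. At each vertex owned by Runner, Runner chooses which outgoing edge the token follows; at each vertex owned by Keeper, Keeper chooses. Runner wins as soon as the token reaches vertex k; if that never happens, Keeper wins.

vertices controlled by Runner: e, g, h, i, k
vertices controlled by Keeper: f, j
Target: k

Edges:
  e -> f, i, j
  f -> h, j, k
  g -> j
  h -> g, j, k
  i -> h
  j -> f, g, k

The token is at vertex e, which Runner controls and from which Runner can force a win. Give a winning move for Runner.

A0 = {k}
A1: add {h} — h (Runner) has h→k.
A2: add {i} — i (Runner) has i→h.
A3: add {e} — e (Runner) has e→i.
A4 = A3; e.g. f (Keeper) can still go to j. Fixed point.
From e, successor i is in the attractor (rank 2); the other successors f, j are not.

i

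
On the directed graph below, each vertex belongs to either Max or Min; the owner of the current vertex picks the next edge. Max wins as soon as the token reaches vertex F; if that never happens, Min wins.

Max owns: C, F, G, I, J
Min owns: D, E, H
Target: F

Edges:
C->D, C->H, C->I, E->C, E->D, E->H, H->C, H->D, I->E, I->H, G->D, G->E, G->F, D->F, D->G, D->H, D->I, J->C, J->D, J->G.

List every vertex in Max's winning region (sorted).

A0 = {F}
A1: add {G} — G (Max) has G→F.
A2: add {J} — J (Max) has J→G.
A3 = A2; e.g. C (Max) has no edge into A2. Fixed point.
Max's winning region = {F, G, J}.

F, G, J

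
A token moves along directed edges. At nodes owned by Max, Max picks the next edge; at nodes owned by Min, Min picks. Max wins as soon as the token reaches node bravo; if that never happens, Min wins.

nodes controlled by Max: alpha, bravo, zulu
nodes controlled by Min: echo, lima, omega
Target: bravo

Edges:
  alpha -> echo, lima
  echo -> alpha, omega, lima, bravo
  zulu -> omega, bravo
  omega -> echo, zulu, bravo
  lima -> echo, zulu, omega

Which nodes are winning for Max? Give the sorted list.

A0 = {bravo}
A1: add {zulu} — zulu (Max) has zulu→bravo.
A2 = A1; e.g. alpha (Max) has no edge into A1. Fixed point.
Max's winning region = {bravo, zulu}.

bravo, zulu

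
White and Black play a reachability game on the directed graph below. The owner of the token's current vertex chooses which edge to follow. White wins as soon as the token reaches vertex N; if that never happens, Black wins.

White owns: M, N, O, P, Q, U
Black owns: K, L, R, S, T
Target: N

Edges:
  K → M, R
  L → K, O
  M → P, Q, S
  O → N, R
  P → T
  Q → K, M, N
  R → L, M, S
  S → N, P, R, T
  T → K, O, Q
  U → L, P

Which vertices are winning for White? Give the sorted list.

A0 = {N}
A1: add {O, Q} — O (White) has O→N; Q (White) has Q→N.
A2: add {M} — M (White) has M→Q.
A3 = A2; e.g. K (Black) can still go to R. Fixed point.
White's winning region = {M, N, O, Q}.

M, N, O, Q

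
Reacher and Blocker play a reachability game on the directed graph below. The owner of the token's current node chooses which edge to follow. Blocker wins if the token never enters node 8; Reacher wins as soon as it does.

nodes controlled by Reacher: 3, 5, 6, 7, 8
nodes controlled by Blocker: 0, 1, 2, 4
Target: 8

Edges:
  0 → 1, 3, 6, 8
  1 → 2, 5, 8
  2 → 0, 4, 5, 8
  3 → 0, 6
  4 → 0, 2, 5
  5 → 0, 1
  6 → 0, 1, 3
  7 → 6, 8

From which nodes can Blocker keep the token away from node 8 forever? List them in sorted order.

A0 = {8}
A1: add {7} — 7 (Reacher) has 7→8.
A2 = A1; e.g. 0 (Blocker) can still go to 1. Fixed point.
Reacher's attractor = {7, 8}; Blocker avoids the target exactly from the complement.

0, 1, 2, 3, 4, 5, 6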